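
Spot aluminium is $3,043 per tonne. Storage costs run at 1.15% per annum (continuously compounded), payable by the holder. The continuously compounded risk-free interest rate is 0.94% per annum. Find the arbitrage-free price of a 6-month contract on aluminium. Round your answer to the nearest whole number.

Net carry = r + u − y = 0.0094 + 0.0115 − 0.0000 = 0.0209
F = S·e^((r+u−y)T) = 3043 · e^(0.0209 × 6/12) = 3043 · e^0.010450
= 3043 × 1.010505 = $3,075 per tonne

$3,075 per tonne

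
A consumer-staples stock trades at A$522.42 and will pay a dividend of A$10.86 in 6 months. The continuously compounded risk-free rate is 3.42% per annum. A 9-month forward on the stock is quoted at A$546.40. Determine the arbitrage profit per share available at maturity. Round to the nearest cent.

PV(dividends) I = 10.86·e^(−0.0342·6/12) = 10.6759
Fair forward F* = (S − I)·e^(rT) = (522.42 − 10.6759)·e^0.025650 = 511.7441 × 1.025982 = 525.0402
Market A$546.40 > fair 525.0402: forward overpriced → cash-and-carry (borrow at r, buy the stock and collect the dividends, short the forward).
Profit at T = |F_mkt − F*| = |546.40 − 525.0402| = A$21.36 per share

A$21.36 per share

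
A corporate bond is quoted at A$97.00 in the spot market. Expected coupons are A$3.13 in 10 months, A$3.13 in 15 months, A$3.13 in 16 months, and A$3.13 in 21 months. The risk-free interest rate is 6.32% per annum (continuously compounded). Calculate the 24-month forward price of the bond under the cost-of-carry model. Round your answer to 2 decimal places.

PV(coupons) I = 3.13·e^(−0.0632·10/12) + 3.13·e^(−0.0632·15/12) + 3.13·e^(−0.0632·16/12) + 3.13·e^(−0.0632·21/12)
I = 2.9694 + 2.8922 + 2.8771 + 2.8023 = 11.5410
F = (S − I)·e^(rT) = (97.00 − 11.5410) · e^(0.0632·24/12)
= 85.4590 · e^0.126400 = 85.4590 × 1.134736 = A$96.97

A$96.97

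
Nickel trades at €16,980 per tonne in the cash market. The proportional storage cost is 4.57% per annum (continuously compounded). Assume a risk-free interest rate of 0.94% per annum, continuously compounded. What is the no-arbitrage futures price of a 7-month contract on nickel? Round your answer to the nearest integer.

Net carry = r + u − y = 0.0094 + 0.0457 − 0.0000 = 0.0551
F = S·e^((r+u−y)T) = 16980 · e^(0.0551 × 7/12) = 16980 · e^0.032142
= 16980 × 1.032664 = €17,535 per tonne

€17,535 per tonne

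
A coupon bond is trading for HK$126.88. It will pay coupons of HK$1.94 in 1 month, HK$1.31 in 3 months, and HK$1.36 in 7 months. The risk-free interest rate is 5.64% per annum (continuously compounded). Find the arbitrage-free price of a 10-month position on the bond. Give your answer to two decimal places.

PV(coupons) I = 1.94·e^(−0.0564·1/12) + 1.31·e^(−0.0564·3/12) + 1.36·e^(−0.0564·7/12)
I = 1.9309 + 1.2917 + 1.3160 = 4.5386
F = (S − I)·e^(rT) = (126.88 − 4.5386) · e^(0.0564·10/12)
= 122.3414 · e^0.047000 = 122.3414 × 1.048122 = HK$128.23

HK$128.23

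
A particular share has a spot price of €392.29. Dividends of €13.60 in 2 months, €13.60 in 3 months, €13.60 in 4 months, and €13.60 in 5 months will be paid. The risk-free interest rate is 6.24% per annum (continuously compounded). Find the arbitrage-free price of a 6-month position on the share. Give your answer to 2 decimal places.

€349.61

PV(dividends) I = 13.60·e^(−0.0624·2/12) + 13.60·e^(−0.0624·3/12) + 13.60·e^(−0.0624·4/12) + 13.60·e^(−0.0624·5/12)
I = 13.4593 + 13.3895 + 13.3200 + 13.2510 = 53.4198
F = (S − I)·e^(rT) = (392.29 − 53.4198) · e^(0.0624·6/12)
= 338.8702 · e^0.031200 = 338.8702 × 1.031692 = €349.61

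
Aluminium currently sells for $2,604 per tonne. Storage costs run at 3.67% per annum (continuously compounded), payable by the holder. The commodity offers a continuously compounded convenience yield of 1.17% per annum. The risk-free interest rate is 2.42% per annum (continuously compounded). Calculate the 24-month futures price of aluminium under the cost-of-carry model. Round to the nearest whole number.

Net carry = r + u − y = 0.0242 + 0.0367 − 0.0117 = 0.0492
F = S·e^((r+u−y)T) = 2604 · e^(0.0492 × 24/12) = 2604 · e^0.098400
= 2604 × 1.103404 = $2,873 per tonne

$2,873 per tonne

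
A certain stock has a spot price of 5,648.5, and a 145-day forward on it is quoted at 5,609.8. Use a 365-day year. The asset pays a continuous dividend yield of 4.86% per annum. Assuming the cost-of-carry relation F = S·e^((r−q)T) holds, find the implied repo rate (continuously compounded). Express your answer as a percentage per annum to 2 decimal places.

From F = S·e^((r−q)T): (r − q) = ln(F/S)/T
ln(5609.8/5648.5) = ln(0.993149) = -0.006875
(r − q) = -0.006875 / (145/365) = -0.017306
r = ln(F/S)/T + q = -0.017306 + 0.0486 = 0.031294
r = 3.13%

3.13%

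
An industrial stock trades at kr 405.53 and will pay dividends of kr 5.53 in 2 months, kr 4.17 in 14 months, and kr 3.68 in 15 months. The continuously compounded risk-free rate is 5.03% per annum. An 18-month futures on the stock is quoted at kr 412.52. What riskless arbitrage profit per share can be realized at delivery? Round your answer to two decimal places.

kr 10.91 per share

PV(dividends) I = 5.53·e^(−0.0503·2/12) + 4.17·e^(−0.0503·14/12) + 3.68·e^(−0.0503·15/12) = 12.8719
Fair futures F* = (S − I)·e^(rT) = (405.53 − 12.8719)·e^0.075450 = 392.6581 × 1.078369 = 423.4303
Market kr 412.52 < fair 423.4303: forward underpriced → reverse cash-and-carry (short the stock, invest proceeds at r, pay the dividends, go long the forward).
Profit at T = |F_mkt − F*| = |412.52 − 423.4303| = kr 10.91 per share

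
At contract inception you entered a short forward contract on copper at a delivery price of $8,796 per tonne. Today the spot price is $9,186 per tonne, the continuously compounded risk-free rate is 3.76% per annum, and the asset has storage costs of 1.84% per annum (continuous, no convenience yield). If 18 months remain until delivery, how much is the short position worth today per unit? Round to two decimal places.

Current fair forward for the remaining 18 months: F = S·e^((r + u)·T), (r + u) = 0.0376 + 0.0184 = 0.0560
F = 9186 · e^(0.0560 × 18/12) = 9186 × 1.08762889 = 9990.9590
Value of long forward = (F − K)·e^(−rT) = (9990.9590 − 8796) · e^(−0.0376·18/12)
= 1194.9590 × 0.94516100 = 1129.43
Short position value = −(long value) = -$1129.43

-$1129.43 per tonne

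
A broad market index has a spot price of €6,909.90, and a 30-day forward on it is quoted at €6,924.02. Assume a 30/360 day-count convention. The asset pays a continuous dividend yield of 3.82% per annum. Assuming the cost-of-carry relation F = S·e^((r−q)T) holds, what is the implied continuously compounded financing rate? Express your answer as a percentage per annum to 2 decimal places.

From F = S·e^((r−q)T): (r − q) = ln(F/S)/T
ln(6924.02/6909.90) = ln(1.002043) = 0.002041
(r − q) = 0.002041 / (30/360) = 0.024492
r = ln(F/S)/T + q = 0.024492 + 0.0382 = 0.062692
r = 6.27%

6.27%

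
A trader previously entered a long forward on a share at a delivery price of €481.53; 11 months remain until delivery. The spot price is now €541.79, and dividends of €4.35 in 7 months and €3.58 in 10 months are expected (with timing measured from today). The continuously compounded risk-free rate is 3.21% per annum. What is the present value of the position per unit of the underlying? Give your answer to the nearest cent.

€66.47

PV(remaining dividends) I = 4.35·e^(−0.0321·7/12) + 3.58·e^(−0.0321·10/12) = 7.7548
Current forward F = (S − I)·e^(rT) = (541.79 − 7.7548)·e^(0.0321·11/12) = 534.0352 × 1.029862 = 549.9826
Value (long) = (F − K)·e^(−rT) = (549.9826 − 481.53) × 0.971004 = 66.4677
Value = €66.47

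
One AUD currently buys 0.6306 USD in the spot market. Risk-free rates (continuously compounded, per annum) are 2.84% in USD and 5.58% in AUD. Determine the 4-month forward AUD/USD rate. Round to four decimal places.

F = S·e^((r_USD − r_AUD)T) = 0.6306 · e^((0.0284 − 0.0558) × 4/12)
= 0.6306 · e^-0.009133 = 0.6306 × 0.990909
F = 0.6249 USD per AUD

0.6249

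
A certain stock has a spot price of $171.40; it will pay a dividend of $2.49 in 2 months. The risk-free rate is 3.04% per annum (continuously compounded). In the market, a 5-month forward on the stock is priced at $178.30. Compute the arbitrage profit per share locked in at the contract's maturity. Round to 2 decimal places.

$7.22 per share

PV(dividends) I = 2.49·e^(−0.0304·2/12) = 2.4774
Fair forward F* = (S − I)·e^(rT) = (171.40 − 2.4774)·e^0.012667 = 168.9226 × 1.012748 = 171.0760
Market $178.30 > fair 171.0760: forward overpriced → cash-and-carry (borrow at r, buy the stock and collect the dividends, short the forward).
Profit at T = |F_mkt − F*| = |178.30 − 171.0760| = $7.22 per share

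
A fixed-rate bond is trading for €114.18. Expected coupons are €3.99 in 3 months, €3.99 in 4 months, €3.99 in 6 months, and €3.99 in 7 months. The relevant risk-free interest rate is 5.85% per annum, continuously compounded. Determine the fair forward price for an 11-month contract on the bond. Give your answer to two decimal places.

€104.04

PV(coupons) I = 3.99·e^(−0.0585·3/12) + 3.99·e^(−0.0585·4/12) + 3.99·e^(−0.0585·6/12) + 3.99·e^(−0.0585·7/12)
I = 3.9321 + 3.9129 + 3.8750 + 3.8561 = 15.5761
F = (S − I)·e^(rT) = (114.18 − 15.5761) · e^(0.0585·11/12)
= 98.6039 · e^0.053625 = 98.6039 × 1.055089 = €104.04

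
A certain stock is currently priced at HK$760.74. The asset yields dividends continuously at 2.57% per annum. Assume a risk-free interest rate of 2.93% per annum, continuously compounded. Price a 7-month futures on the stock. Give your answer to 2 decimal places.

F = S·e^((r − q)T) = 760.74 · e^((0.0293 − 0.0257) × 7/12)
= 760.74 · e^0.002100 = 760.74 × 1.002102
F = HK$762.34

HK$762.34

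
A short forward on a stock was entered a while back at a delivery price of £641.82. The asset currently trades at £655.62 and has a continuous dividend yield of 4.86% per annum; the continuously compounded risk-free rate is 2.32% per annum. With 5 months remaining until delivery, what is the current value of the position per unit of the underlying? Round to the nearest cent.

-£6.83

Current fair forward for the remaining 5 months: F = S·e^((r − q)·T), (r − q) = 0.0232 − 0.0486 = -0.0254
F = 655.62 · e^(-0.0254 × 5/12) = 655.62 × 0.989472 = 648.7176
Value of long forward = (F − K)·e^(−rT) = (648.7176 − 641.82) · e^(−0.0232·5/12)
= 6.8976 × 0.990380 = 6.83
Short position value = −(long value) = -£6.83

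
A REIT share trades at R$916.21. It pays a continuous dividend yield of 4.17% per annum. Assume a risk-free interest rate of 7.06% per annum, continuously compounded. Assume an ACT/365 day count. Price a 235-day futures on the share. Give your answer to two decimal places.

R$933.42

F = S·e^((r − q)T) = 916.21 · e^((0.0706 − 0.0417) × 235/365)
= 916.21 · e^0.018607 = 916.21 × 1.018781
F = R$933.42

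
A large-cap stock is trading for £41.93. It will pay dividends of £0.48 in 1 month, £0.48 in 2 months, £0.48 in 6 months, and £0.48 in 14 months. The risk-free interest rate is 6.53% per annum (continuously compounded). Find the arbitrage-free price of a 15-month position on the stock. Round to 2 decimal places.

PV(dividends) I = 0.48·e^(−0.0653·1/12) + 0.48·e^(−0.0653·2/12) + 0.48·e^(−0.0653·6/12) + 0.48·e^(−0.0653·14/12)
I = 0.4774 + 0.4748 + 0.4646 + 0.4448 = 1.8616
F = (S − I)·e^(rT) = (41.93 − 1.8616) · e^(0.0653·15/12)
= 40.0684 · e^0.081625 = 40.0684 × 1.085049 = £43.48

£43.48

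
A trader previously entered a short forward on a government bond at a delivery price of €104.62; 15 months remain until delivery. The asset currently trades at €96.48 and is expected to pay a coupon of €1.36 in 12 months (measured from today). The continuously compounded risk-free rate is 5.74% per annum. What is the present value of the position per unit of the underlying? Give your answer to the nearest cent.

€2.18

PV(remaining coupons) I = 1.36·e^(−0.0574·12/12) = 1.2841
Current forward F = (S − I)·e^(rT) = (96.48 − 1.2841)·e^(0.0574·15/12) = 95.1959 × 1.074387 = 102.2772
Value (long) = (F − K)·e^(−rT) = (102.2772 − 104.62) × 0.930764 = -2.1806
Short position value = −(long value) = €2.18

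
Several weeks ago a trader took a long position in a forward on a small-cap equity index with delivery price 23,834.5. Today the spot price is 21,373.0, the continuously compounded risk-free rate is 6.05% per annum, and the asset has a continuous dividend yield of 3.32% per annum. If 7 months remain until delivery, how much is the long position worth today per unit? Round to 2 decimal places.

Current fair forward for the remaining 7 months: F = S·e^((r − q)·T), (r − q) = 0.0605 − 0.0332 = 0.0273
F = 21373.0 · e^(0.0273 × 7/12) = 21373.0 × 1.01605248 = 21716.0897
Value of long forward = (F − K)·e^(−rT) = (21716.0897 − 23834.5) · e^(−0.0605·7/12)
= -2118.4103 × 0.96532382 = -2044.95

-2044.95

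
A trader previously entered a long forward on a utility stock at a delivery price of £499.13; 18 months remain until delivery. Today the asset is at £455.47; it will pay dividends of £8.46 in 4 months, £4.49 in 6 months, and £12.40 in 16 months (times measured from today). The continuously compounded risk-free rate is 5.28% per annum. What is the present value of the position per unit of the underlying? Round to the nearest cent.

-£29.90

PV(remaining dividends) I = 8.46·e^(−0.0528·4/12) + 4.49·e^(−0.0528·6/12) + 12.40·e^(−0.0528·16/12) = 24.2425
Current forward F = (S − I)·e^(rT) = (455.47 − 24.2425)·e^(0.0528·18/12) = 431.2275 × 1.082421 = 466.7697
Value (long) = (F − K)·e^(−rT) = (466.7697 − 499.13) × 0.923855 = -29.8962
Value = -£29.90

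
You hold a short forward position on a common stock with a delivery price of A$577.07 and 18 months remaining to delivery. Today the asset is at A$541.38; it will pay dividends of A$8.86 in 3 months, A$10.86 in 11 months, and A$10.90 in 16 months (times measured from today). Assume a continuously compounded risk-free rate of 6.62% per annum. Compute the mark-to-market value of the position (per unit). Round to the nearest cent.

A$10.05

PV(remaining dividends) I = 8.86·e^(−0.0662·3/12) + 10.86·e^(−0.0662·11/12) + 10.90·e^(−0.0662·16/12) = 28.9143
Current forward F = (S − I)·e^(rT) = (541.38 − 28.9143)·e^(0.0662·18/12) = 512.4657 × 1.104398 = 565.9661
Value (long) = (F − K)·e^(−rT) = (565.9661 − 577.07) × 0.905471 = -10.0543
Short position value = −(long value) = A$10.05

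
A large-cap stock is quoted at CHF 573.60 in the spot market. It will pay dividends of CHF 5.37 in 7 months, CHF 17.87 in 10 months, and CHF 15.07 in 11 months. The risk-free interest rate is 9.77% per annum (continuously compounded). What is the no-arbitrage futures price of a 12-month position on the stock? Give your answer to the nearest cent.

PV(dividends) I = 5.37·e^(−0.0977·7/12) + 17.87·e^(−0.0977·10/12) + 15.07·e^(−0.0977·11/12)
I = 5.0725 + 16.4727 + 13.7790 = 35.3242
F = (S − I)·e^(rT) = (573.60 − 35.3242) · e^(0.0977·12/12)
= 538.2758 · e^0.097700 = 538.2758 × 1.102632 = CHF 593.52

CHF 593.52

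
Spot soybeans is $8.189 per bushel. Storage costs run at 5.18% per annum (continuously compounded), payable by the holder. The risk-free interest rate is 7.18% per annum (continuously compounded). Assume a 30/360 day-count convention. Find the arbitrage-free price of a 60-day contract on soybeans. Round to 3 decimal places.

$8.359 per bushel

Net carry = r + u − y = 0.0718 + 0.0518 − 0.0000 = 0.1236
F = S·e^((r+u−y)T) = 8.189 · e^(0.1236 × 60/360) = 8.189 · e^0.020600
= 8.189 × 1.020814 = $8.359 per bushel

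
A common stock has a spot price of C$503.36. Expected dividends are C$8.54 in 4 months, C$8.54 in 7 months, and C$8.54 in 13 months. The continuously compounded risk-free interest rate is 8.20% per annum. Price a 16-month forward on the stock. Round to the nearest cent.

C$534.45

PV(dividends) I = 8.54·e^(−0.0820·4/12) + 8.54·e^(−0.0820·7/12) + 8.54·e^(−0.0820·13/12)
I = 8.3097 + 8.1411 + 7.8141 = 24.2649
F = (S − I)·e^(rT) = (503.36 − 24.2649) · e^(0.0820·16/12)
= 479.0951 · e^0.109333 = 479.0951 × 1.115534 = C$534.45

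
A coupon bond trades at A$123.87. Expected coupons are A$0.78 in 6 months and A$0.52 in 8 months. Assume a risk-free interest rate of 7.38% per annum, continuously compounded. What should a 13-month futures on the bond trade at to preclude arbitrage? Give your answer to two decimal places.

PV(coupons) I = 0.78·e^(−0.0738·6/12) + 0.52·e^(−0.0738·8/12)
I = 0.7517 + 0.4950 = 1.2467
F = (S − I)·e^(rT) = (123.87 − 1.2467) · e^(0.0738·13/12)
= 122.6233 · e^0.079950 = 122.6233 × 1.083233 = A$132.83

A$132.83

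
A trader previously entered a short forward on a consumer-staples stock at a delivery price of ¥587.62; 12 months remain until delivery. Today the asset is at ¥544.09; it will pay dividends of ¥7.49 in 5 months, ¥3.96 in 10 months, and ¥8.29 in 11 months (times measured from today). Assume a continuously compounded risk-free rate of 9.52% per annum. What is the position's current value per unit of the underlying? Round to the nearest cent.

¥8.62

PV(remaining dividends) I = 7.49·e^(−0.0952·5/12) + 3.96·e^(−0.0952·10/12) + 8.29·e^(−0.0952·11/12) = 18.4539
Current forward F = (S − I)·e^(rT) = (544.09 − 18.4539)·e^(0.0952·12/12) = 525.6361 × 1.099879 = 578.1361
Value (long) = (F − K)·e^(−rT) = (578.1361 − 587.62) × 0.909191 = -8.6227
Short position value = −(long value) = ¥8.62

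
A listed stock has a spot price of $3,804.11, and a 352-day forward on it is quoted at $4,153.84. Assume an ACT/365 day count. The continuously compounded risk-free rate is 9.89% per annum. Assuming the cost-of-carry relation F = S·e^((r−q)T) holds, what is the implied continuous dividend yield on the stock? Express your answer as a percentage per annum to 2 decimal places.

From F = S·e^((r−q)T): (r − q) = ln(F/S)/T
ln(4153.84/3804.11) = ln(1.091935) = 0.087951
(r − q) = 0.087951 / (352/365) = 0.091199
q = r − ln(F/S)/T = 0.0989 − 0.091199 = 0.007701
q = 0.77%

0.77%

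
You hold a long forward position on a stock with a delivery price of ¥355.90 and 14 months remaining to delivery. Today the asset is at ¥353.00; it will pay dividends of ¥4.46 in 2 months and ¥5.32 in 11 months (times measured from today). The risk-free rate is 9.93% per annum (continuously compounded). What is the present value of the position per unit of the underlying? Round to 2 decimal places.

PV(remaining dividends) I = 4.46·e^(−0.0993·2/12) + 5.32·e^(−0.0993·11/12) = 9.2439
Current forward F = (S − I)·e^(rT) = (353.00 − 9.2439)·e^(0.0993·14/12) = 343.7561 × 1.122827 = 385.9786
Value (long) = (F − K)·e^(−rT) = (385.9786 − 355.90) × 0.890609 = 26.7883
Value = ¥26.79

¥26.79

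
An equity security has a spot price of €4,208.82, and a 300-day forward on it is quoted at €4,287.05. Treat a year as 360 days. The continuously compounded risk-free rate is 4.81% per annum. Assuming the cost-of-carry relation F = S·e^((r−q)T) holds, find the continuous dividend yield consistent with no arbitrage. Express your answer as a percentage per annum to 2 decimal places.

From F = S·e^((r−q)T): (r − q) = ln(F/S)/T
ln(4287.05/4208.82) = ln(1.018587) = 0.018416
(r − q) = 0.018416 / (300/360) = 0.022099
q = r − ln(F/S)/T = 0.0481 − 0.022099 = 0.026001
q = 2.60%

2.60%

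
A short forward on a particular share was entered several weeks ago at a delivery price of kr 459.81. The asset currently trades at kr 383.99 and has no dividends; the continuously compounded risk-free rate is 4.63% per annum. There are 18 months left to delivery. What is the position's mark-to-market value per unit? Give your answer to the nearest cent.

Current fair forward for the remaining 18 months: F = S·e^(r·T), r = 0.0463
F = 383.99 · e^(0.0463 × 18/12) = 383.99 × 1.071918 = 411.6058
Value of long forward = (F − K)·e^(−rT) = (411.6058 − 459.81) · e^(−0.0463·18/12)
= -48.2042 × 0.932907 = -44.97
Short position value = −(long value) = kr 44.97

kr 44.97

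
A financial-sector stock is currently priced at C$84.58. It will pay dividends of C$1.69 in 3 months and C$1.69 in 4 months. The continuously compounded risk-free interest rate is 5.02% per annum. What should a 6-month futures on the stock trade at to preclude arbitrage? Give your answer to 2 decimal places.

PV(dividends) I = 1.69·e^(−0.0502·3/12) + 1.69·e^(−0.0502·4/12)
I = 1.6689 + 1.6620 = 3.3309
F = (S − I)·e^(rT) = (84.58 − 3.3309) · e^(0.0502·6/12)
= 81.2491 · e^0.025100 = 81.2491 × 1.025418 = C$83.31

C$83.31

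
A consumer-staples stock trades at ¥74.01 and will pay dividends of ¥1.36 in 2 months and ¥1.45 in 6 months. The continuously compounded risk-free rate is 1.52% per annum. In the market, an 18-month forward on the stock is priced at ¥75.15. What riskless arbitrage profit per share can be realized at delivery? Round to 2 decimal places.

PV(dividends) I = 1.36·e^(−0.0152·2/12) + 1.45·e^(−0.0152·6/12) = 2.7956
Fair forward F* = (S − I)·e^(rT) = (74.01 − 2.7956)·e^0.022800 = 71.2144 × 1.023062 = 72.8567
Market ¥75.15 > fair 72.8567: forward overpriced → cash-and-carry (borrow at r, buy the stock and collect the dividends, short the forward).
Profit at T = |F_mkt − F*| = |75.15 − 72.8567| = ¥2.29 per share

¥2.29 per share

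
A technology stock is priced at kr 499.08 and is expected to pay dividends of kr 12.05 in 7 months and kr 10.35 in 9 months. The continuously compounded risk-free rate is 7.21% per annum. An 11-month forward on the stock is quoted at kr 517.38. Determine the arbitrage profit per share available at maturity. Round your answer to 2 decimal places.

PV(dividends) I = 12.05·e^(−0.0721·7/12) + 10.35·e^(−0.0721·9/12) = 21.3589
Fair forward F* = (S − I)·e^(rT) = (499.08 − 21.3589)·e^0.066092 = 477.7211 × 1.068325 = 510.3614
Market kr 517.38 > fair 510.3614: forward overpriced → cash-and-carry (borrow at r, buy the stock and collect the dividends, short the forward).
Profit at T = |F_mkt − F*| = |517.38 − 510.3614| = kr 7.02 per share

kr 7.02 per share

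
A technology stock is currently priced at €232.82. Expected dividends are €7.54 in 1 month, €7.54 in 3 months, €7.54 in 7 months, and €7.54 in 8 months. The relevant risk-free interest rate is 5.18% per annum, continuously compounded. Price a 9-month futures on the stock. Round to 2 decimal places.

PV(dividends) I = 7.54·e^(−0.0518·1/12) + 7.54·e^(−0.0518·3/12) + 7.54·e^(−0.0518·7/12) + 7.54·e^(−0.0518·8/12)
I = 7.5075 + 7.4430 + 7.3156 + 7.2841 = 29.5502
F = (S − I)·e^(rT) = (232.82 − 29.5502) · e^(0.0518·9/12)
= 203.2698 · e^0.038850 = 203.2698 × 1.039615 = €211.32

€211.32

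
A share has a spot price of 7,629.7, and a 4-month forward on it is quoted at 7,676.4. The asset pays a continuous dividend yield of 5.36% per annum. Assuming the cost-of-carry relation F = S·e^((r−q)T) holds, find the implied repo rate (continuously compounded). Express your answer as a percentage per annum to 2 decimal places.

7.19%

From F = S·e^((r−q)T): (r − q) = ln(F/S)/T
ln(7676.4/7629.7) = ln(1.006121) = 0.006102
(r − q) = 0.006102 / (4/12) = 0.018306
r = ln(F/S)/T + q = 0.018306 + 0.0536 = 0.071906
r = 7.19%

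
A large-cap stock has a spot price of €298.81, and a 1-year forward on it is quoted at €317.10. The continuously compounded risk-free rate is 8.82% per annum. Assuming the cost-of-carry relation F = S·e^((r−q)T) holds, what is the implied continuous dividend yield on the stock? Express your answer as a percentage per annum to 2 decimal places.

2.88%

From F = S·e^((r−q)T): (r − q) = ln(F/S)/T
ln(317.10/298.81) = ln(1.061209) = 0.059409
(r − q) = 0.059409 / (1) = 0.059409
q = r − ln(F/S)/T = 0.0882 − 0.059409 = 0.028791
q = 2.88%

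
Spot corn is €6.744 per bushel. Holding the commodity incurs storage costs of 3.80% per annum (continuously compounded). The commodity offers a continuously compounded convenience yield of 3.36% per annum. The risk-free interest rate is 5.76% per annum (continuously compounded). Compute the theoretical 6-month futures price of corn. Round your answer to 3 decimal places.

€6.956 per bushel

Net carry = r + u − y = 0.0576 + 0.0380 − 0.0336 = 0.0620
F = S·e^((r+u−y)T) = 6.744 · e^(0.0620 × 6/12) = 6.744 · e^0.031000
= 6.744 × 1.031486 = €6.956 per bushel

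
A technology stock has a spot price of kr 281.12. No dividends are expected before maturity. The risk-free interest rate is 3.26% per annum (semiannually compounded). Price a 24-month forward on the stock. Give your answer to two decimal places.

kr 299.90

F = S · (1+r/2)^(2T)
= 281.12 × 1.066812
F = kr 299.90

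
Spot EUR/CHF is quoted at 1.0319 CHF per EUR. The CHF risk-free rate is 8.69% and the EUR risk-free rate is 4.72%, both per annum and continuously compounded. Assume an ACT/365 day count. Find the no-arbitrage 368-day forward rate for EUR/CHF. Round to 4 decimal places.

1.0740

F = S·e^((r_CHF − r_EUR)T) = 1.0319 · e^((0.0869 − 0.0472) × 368/365)
= 1.0319 · e^0.040026 = 1.0319 × 1.040838
F = 1.0740 CHF per EUR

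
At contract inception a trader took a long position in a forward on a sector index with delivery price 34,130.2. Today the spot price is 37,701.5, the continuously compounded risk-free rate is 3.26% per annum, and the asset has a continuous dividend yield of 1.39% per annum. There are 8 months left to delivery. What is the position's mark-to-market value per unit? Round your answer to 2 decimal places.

Current fair forward for the remaining 8 months: F = S·e^((r − q)·T), (r − q) = 0.0326 − 0.0139 = 0.0187
F = 37701.5 · e^(0.0187 × 8/12) = 37701.5 × 1.01254470 = 38174.4540
Value of long forward = (F − K)·e^(−rT) = (38174.4540 − 34130.2) · e^(−0.0326·8/12)
= 4044.2540 × 0.97850113 = 3957.31

3957.31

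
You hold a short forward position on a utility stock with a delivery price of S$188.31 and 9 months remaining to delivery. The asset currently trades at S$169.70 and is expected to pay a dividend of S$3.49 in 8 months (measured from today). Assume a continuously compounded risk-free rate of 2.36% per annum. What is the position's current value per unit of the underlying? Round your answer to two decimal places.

PV(remaining dividends) I = 3.49·e^(−0.0236·8/12) = 3.4355
Current forward F = (S − I)·e^(rT) = (169.70 − 3.4355)·e^(0.0236·9/12) = 166.2645 × 1.017858 = 169.2337
Value (long) = (F − K)·e^(−rT) = (169.2337 − 188.31) × 0.982456 = -18.7416
Short position value = −(long value) = S$18.74

S$18.74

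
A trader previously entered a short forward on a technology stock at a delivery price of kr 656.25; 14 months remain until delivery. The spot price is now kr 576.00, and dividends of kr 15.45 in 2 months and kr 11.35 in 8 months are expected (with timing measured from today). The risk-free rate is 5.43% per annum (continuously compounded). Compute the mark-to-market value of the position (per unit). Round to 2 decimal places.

PV(remaining dividends) I = 15.45·e^(−0.0543·2/12) + 11.35·e^(−0.0543·8/12) = 26.2573
Current forward F = (S − I)·e^(rT) = (576.00 − 26.2573)·e^(0.0543·14/12) = 549.7427 × 1.065400 = 585.6959
Value (long) = (F − K)·e^(−rT) = (585.6959 − 656.25) × 0.938615 = -66.2231
Short position value = −(long value) = kr 66.22

kr 66.22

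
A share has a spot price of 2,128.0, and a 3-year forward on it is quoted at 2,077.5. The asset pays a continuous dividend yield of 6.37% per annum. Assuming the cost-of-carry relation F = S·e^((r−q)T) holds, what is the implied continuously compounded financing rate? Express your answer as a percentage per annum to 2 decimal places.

From F = S·e^((r−q)T): (r − q) = ln(F/S)/T
ln(2077.5/2128.0) = ln(0.976269) = -0.024017
(r − q) = -0.024017 / (3) = -0.008006
r = ln(F/S)/T + q = -0.008006 + 0.0637 = 0.055694
r = 5.57%

5.57%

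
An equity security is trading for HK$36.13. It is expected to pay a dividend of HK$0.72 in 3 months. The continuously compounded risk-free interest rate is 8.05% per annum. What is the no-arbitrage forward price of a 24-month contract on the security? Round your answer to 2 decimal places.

HK$41.61

PV(dividends) I = 0.72·e^(−0.0805·3/12)
I = 0.7057
F = (S − I)·e^(rT) = (36.13 − 0.7057) · e^(0.0805·24/12)
= 35.4243 · e^0.161000 = 35.4243 × 1.174685 = HK$41.61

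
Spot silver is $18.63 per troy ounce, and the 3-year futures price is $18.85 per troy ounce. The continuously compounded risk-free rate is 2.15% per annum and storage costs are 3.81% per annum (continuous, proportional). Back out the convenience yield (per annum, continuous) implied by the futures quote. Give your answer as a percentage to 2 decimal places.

5.57%

F = S·e^((r+u−y)T) ⇒ (r+u−y) = ln(F/S)/T
ln(18.85/18.63) = 0.011740; /T ⇒ 0.003913
y = r + u − ln(F/S)/T = 0.0215 + 0.0381 − 0.003913 = 0.055687
y = 5.57%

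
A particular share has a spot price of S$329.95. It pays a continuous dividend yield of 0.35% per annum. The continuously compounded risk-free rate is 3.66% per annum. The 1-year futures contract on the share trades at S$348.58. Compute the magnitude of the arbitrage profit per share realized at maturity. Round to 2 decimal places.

Fair futures: F* = S·e^(carry·T), with carry = (r − q) = 0.0366 − 0.0035 = 0.0331
F* = 329.95 · e^(0.0331 × 1) = 329.95 · e^0.033100 = 329.95 × 1.033654 = S$341.0541
Market S$348.58 > fair S$341.0541: forward overpriced → cash-and-carry (buy spot, short the forward).
At maturity, profit = |F_mkt − F*| = |348.58 − 341.0541| = S$7.53 per share

S$7.53 per share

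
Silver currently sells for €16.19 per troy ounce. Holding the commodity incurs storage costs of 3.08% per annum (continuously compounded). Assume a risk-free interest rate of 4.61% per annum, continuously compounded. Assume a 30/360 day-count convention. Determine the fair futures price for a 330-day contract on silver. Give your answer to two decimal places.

Net carry = r + u − y = 0.0461 + 0.0308 − 0.0000 = 0.0769
F = S·e^((r+u−y)T) = 16.19 · e^(0.0769 × 330/360) = 16.19 · e^0.070492
= 16.19 × 1.073036 = €17.37 per troy ounce

€17.37 per troy ounce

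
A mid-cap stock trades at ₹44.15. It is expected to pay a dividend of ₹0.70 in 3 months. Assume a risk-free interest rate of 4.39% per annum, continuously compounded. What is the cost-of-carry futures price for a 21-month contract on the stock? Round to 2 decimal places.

PV(dividends) I = 0.70·e^(−0.0439·3/12)
I = 0.6924
F = (S − I)·e^(rT) = (44.15 − 0.6924) · e^(0.0439·21/12)
= 43.4576 · e^0.076825 = 43.4576 × 1.079853 = ₹46.93

₹46.93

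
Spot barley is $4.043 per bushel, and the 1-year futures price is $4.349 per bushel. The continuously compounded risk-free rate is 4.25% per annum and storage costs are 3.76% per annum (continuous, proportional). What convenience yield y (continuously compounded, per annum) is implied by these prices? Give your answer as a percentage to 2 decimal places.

0.71%

F = S·e^((r+u−y)T) ⇒ (r+u−y) = ln(F/S)/T
ln(4.349/4.043) = 0.072959; /T ⇒ 0.072959
y = r + u − ln(F/S)/T = 0.0425 + 0.0376 − 0.072959 = 0.007141
y = 0.71%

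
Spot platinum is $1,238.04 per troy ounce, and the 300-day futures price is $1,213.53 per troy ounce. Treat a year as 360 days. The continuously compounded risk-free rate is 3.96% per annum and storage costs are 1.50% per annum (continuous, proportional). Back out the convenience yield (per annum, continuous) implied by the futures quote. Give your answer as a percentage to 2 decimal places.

F = S·e^((r+u−y)T) ⇒ (r+u−y) = ln(F/S)/T
ln(1213.53/1238.04) = -0.019996; /T ⇒ -0.023995
y = r + u − ln(F/S)/T = 0.0396 + 0.0150 + 0.023995 = 0.078595
y = 7.86%

7.86%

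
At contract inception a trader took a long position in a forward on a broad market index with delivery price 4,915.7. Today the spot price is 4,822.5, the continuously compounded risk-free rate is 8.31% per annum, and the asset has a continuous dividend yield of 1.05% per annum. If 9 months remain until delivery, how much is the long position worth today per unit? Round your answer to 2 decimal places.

Current fair forward for the remaining 9 months: F = S·e^((r − q)·T), (r − q) = 0.0831 − 0.0105 = 0.0726
F = 4822.5 · e^(0.0726 × 9/12) = 4822.5 × 1.05595968 = 5092.3656
Value of long forward = (F − K)·e^(−rT) = (5092.3656 − 4915.7) · e^(−0.0831·9/12)
= 176.6656 × 0.93957747 = 165.99

165.99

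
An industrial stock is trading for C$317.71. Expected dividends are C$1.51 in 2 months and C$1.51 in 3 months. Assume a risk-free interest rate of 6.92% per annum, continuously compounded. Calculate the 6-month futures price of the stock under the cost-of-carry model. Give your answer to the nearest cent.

PV(dividends) I = 1.51·e^(−0.0692·2/12) + 1.51·e^(−0.0692·3/12)
I = 1.4927 + 1.4841 = 2.9768
F = (S − I)·e^(rT) = (317.71 − 2.9768) · e^(0.0692·6/12)
= 314.7332 · e^0.034600 = 314.7332 × 1.035206 = C$325.81

C$325.81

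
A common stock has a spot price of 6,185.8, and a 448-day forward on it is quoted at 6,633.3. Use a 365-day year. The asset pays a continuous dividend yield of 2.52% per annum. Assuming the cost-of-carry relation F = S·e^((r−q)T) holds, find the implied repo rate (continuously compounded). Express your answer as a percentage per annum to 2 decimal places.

8.21%

From F = S·e^((r−q)T): (r − q) = ln(F/S)/T
ln(6633.3/6185.8) = ln(1.072343) = 0.069846
(r − q) = 0.069846 / (448/365) = 0.056906
r = ln(F/S)/T + q = 0.056906 + 0.0252 = 0.082106
r = 8.21%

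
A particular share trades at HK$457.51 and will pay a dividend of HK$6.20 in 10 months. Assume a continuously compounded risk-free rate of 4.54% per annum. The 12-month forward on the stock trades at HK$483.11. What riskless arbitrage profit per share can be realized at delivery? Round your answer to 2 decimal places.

HK$10.60 per share

PV(dividends) I = 6.20·e^(−0.0454·10/12) = 5.9698
Fair forward F* = (S − I)·e^(rT) = (457.51 − 5.9698)·e^0.045400 = 451.5402 × 1.046446 = 472.5124
Market HK$483.11 > fair 472.5124: forward overpriced → cash-and-carry (borrow at r, buy the stock and collect the dividends, short the forward).
Profit at T = |F_mkt − F*| = |483.11 − 472.5124| = HK$10.60 per share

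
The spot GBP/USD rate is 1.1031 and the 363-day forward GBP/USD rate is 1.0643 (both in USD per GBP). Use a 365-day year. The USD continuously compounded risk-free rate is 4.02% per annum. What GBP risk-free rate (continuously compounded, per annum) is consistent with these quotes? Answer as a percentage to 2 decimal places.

F = S·e^((r_USD − r_GBP)T) ⇒ r_GBP = r_USD − ln(F/S)/T
ln(1.0643/1.1031) = -0.035807; /(363/365) = -0.036004
r_GBP = 0.0402 + 0.036004 = 0.076204
r_GBP = 7.62%

7.62%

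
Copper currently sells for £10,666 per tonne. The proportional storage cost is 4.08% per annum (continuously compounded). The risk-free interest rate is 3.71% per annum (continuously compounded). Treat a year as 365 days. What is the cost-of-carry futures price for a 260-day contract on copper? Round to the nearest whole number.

Net carry = r + u − y = 0.0371 + 0.0408 − 0.0000 = 0.0779
F = S·e^((r+u−y)T) = 10666 · e^(0.0779 × 260/365) = 10666 · e^0.055490
= 10666 × 1.057058 = £11,275 per tonne

£11,275 per tonne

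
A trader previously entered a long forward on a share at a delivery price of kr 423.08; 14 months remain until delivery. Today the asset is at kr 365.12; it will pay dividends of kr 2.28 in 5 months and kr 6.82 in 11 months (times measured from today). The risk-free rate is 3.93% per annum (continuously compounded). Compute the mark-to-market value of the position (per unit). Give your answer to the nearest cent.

-kr 47.82

PV(remaining dividends) I = 2.28·e^(−0.0393·5/12) + 6.82·e^(−0.0393·11/12) = 8.8217
Current forward F = (S − I)·e^(rT) = (365.12 − 8.8217)·e^(0.0393·14/12) = 356.2983 × 1.046917 = 373.0147
Value (long) = (F − K)·e^(−rT) = (373.0147 − 423.08) × 0.955185 = -47.8216
Value = -kr 47.82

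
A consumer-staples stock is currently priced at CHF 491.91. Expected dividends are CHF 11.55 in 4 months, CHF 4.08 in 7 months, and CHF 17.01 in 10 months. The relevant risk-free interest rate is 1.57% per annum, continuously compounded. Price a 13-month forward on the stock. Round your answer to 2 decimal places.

PV(dividends) I = 11.55·e^(−0.0157·4/12) + 4.08·e^(−0.0157·7/12) + 17.01·e^(−0.0157·10/12)
I = 11.4897 + 4.0428 + 16.7889 = 32.3214
F = (S − I)·e^(rT) = (491.91 − 32.3214) · e^(0.0157·13/12)
= 459.5886 · e^0.017008 = 459.5886 × 1.017153 = CHF 467.47

CHF 467.47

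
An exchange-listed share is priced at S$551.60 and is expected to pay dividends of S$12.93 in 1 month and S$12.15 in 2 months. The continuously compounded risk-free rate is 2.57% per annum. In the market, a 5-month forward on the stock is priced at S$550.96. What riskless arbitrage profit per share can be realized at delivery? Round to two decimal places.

PV(dividends) I = 12.93·e^(−0.0257·1/12) + 12.15·e^(−0.0257·2/12) = 25.0004
Fair forward F* = (S − I)·e^(rT) = (551.60 − 25.0004)·e^0.010708 = 526.5996 × 1.010766 = 532.2690
Market S$550.96 > fair 532.2690: forward overpriced → cash-and-carry (borrow at r, buy the stock and collect the dividends, short the forward).
Profit at T = |F_mkt − F*| = |550.96 − 532.2690| = S$18.69 per share

S$18.69 per share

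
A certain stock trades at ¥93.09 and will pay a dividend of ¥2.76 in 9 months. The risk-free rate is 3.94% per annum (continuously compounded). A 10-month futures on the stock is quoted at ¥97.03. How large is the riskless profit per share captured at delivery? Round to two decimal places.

¥3.60 per share

PV(dividends) I = 2.76·e^(−0.0394·9/12) = 2.6796
Fair futures F* = (S − I)·e^(rT) = (93.09 − 2.6796)·e^0.032833 = 90.4104 × 1.033378 = 93.4281
Market ¥97.03 > fair 93.4281: forward overpriced → cash-and-carry (borrow at r, buy the stock and collect the dividends, short the forward).
Profit at T = |F_mkt − F*| = |97.03 − 93.4281| = ¥3.60 per share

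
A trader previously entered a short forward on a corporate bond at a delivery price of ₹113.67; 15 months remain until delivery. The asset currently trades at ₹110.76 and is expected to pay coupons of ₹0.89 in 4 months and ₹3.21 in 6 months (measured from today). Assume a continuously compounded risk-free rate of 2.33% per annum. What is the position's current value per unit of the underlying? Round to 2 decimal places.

₹3.70

PV(remaining coupons) I = 0.89·e^(−0.0233·4/12) + 3.21·e^(−0.0233·6/12) = 4.0559
Current forward F = (S − I)·e^(rT) = (110.76 − 4.0559)·e^(0.0233·15/12) = 106.7041 × 1.029553 = 109.8575
Value (long) = (F − K)·e^(−rT) = (109.8575 − 113.67) × 0.971295 = -3.7031
Short position value = −(long value) = ₹3.70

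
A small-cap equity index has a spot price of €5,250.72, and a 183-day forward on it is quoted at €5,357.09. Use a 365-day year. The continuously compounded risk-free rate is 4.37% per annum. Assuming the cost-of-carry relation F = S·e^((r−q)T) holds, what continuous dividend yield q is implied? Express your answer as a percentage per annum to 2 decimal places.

0.37%

From F = S·e^((r−q)T): (r − q) = ln(F/S)/T
ln(5357.09/5250.72) = ln(1.020258) = 0.020056
(r − q) = 0.020056 / (183/365) = 0.040002
q = r − ln(F/S)/T = 0.0437 − 0.040002 = 0.003698
q = 0.37%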